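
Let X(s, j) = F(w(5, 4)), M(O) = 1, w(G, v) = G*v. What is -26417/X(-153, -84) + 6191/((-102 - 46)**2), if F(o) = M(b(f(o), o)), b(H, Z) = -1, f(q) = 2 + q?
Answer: -578631777/21904 ≈ -26417.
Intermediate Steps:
F(o) = 1
X(s, j) = 1
-26417/X(-153, -84) + 6191/((-102 - 46)**2) = -26417/1 + 6191/((-102 - 46)**2) = -26417*1 + 6191/((-148)**2) = -26417 + 6191/21904 = -578631777/21904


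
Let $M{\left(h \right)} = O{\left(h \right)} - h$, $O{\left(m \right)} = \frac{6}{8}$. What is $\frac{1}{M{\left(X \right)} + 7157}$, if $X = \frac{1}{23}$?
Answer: $\frac{92}{658509} \approx 0.00013971$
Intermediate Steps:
$O{\left(m \right)} = \frac{3}{4}$ ($O{\left(m \right)} = 6 \cdot \frac{1}{8} = \frac{3}{4}$)
$X = \frac{1}{23} \approx 0.043478$
$M{\left(h \right)} = \frac{3}{4} - h$
$\frac{1}{M{\left(X \right)} + 7157} = \frac{1}{\left(\frac{3}{4} - \frac{1}{23}\right) + 7157} = \frac{1}{\frac{65}{92} + 7157} = \frac{1}{\frac{658509}{92}} = \frac{92}{658509}$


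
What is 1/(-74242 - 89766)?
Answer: -1/164008 ≈ -6.0973e-6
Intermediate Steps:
1/(-74242 - 89766) = 1/(-164008) = -1/164008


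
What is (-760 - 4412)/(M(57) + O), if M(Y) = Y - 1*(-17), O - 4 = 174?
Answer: -431/21 ≈ -20.524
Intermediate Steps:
O = 178 (O = 4 + 174 = 178)
M(Y) = 17 + Y (M(Y) = Y + 17 = 17 + Y)
(-760 - 4412)/(M(57) + O) = (-760 - 4412)/((17 + 57) + 178) = -5172/(74 + 178) = -5172/252 = -5172*1/252 = -431/21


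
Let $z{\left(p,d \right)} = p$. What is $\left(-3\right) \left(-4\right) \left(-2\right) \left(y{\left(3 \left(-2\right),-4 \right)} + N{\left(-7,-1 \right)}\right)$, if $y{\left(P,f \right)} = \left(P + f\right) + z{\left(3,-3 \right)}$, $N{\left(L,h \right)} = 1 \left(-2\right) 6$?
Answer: $456$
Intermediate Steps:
$N{\left(L,h \right)} = -12$ ($N{\left(L,h \right)} = \left(-2\right) 6 = -12$)
$y{\left(P,f \right)} = 3 + P + f$ ($y{\left(P,f \right)} = \left(P + f\right) + 3 = 3 + P + f$)
$\left(-3\right) \left(-4\right) \left(-2\right) \left(y{\left(3 \left(-2\right),-4 \right)} + N{\left(-7,-1 \right)}\right) = \left(-3\right) \left(-4\right) \left(-2\right) \left(\left(3 + 3 \left(-2\right) - 4\right) - 12\right) = 12 \left(-2\right) \left(\left(3 - 6 - 4\right) - 12\right) = - 24 \left(-7 - 12\right) = \left(-24\right) \left(-19\right) = 456$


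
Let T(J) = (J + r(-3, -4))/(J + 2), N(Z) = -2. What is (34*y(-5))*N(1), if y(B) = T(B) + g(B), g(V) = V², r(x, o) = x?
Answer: -5644/3 ≈ -1881.3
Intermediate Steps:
T(J) = (-3 + J)/(2 + J) (T(J) = (J - 3)/(J + 2) = (-3 + J)/(2 + J))
y(B) = B² + (-3 + B)/(2 + B) (y(B) = (-3 + B)/(2 + B) + B² = B² + (-3 + B)/(2 + B))
(34*y(-5))*N(1) = (34*((-3 - 5 + (-5)²*(2 - 5))/(2 - 5)))*(-2) = (34*((-3 - 5 + 25*(-3))/(-3)))*(-2) = (34*(-(-3 - 5 - 75)/3))*(-2) = (34*(-⅓*(-83)))*(-2) = (34*(83/3))*(-2) = (2822/3)*(-2) = -5644/3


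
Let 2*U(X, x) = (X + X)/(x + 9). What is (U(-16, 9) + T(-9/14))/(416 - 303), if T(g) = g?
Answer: -193/14238 ≈ -0.013555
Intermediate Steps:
U(X, x) = X/(9 + x) (U(X, x) = ((X + X)/(x + 9))/2 = ((2*X)/(9 + x))/2 = (2*X/(9 + x))/2 = X/(9 + x))
(U(-16, 9) + T(-9/14))/(416 - 303) = (-16/(9 + 9) - 9/14)/(416 - 303) = (-16/18 - 9*1/14)/113 = (-16*1/18 - 9/14)*(1/113) = (-8/9 - 9/14)*(1/113) = -193/126*1/113 = -193/14238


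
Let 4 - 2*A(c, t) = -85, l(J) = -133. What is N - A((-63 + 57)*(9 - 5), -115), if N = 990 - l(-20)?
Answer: 2157/2 ≈ 1078.5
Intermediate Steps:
A(c, t) = 89/2 (A(c, t) = 2 - 1/2*(-85) = 2 + 85/2 = 89/2)
N = 1123 (N = 990 - 1*(-133) = 990 + 133 = 1123)
N - A((-63 + 57)*(9 - 5), -115) = 1123 - 1*89/2 = 1123 - 89/2 = 2157/2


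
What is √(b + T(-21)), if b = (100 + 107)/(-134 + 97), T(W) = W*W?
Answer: 3*√66230/37 ≈ 20.866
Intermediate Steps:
T(W) = W²
b = -207/37 (b = 207/(-37) = 207*(-1/37) = -207/37 ≈ -5.5946)
√(b + T(-21)) = √(-207/37 + (-21)²) = √(-207/37 + 441) = √(16110/37) = 3*√66230/37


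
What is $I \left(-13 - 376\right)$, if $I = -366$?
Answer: $142374$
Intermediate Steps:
$I \left(-13 - 376\right) = - 366 \left(-13 - 376\right) = \left(-366\right) \left(-389\right) = 142374$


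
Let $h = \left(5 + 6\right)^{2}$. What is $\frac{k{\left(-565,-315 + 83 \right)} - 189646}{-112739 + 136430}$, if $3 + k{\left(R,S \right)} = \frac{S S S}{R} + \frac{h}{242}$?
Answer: $- \frac{189328469}{26770830} \approx -7.0722$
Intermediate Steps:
$h = 121$ ($h = 11^{2} = 121$)
$k{\left(R,S \right)} = - \frac{5}{2} + \frac{S^{3}}{R}$ ($k{\left(R,S \right)} = -3 + \left(\frac{S S S}{R} + \frac{121}{242}\right) = -3 + \left(\frac{S^{2} S}{R} + 121 \cdot \frac{1}{242}\right) = -3 + \left(\frac{S^{3}}{R} + \frac{1}{2}\right) = -3 + \left(\frac{1}{2} + \frac{S^{3}}{R}\right) = - \frac{5}{2} + \frac{S^{3}}{R}$)
$\frac{k{\left(-565,-315 + 83 \right)} - 189646}{-112739 + 136430} = \frac{\left(- \frac{5}{2} + \frac{\left(-315 + 83\right)^{3}}{-565}\right) - 189646}{-112739 + 136430} = \frac{\left(- \frac{5}{2} - \frac{\left(-232\right)^{3}}{565}\right) - 189646}{23691} = \left(\left(- \frac{5}{2} - - \frac{12487168}{565}\right) - 189646\right) \frac{1}{23691} = \left(\left(- \frac{5}{2} + \frac{12487168}{565}\right) - 189646\right) \frac{1}{23691} = \left(\frac{24971511}{1130} - 189646\right) \frac{1}{23691} = \left(- \frac{189328469}{1130}\right) \frac{1}{23691} = - \frac{189328469}{26770830}$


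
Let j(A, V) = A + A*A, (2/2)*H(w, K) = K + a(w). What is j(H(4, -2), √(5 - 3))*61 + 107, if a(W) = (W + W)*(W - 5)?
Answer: 5597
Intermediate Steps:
a(W) = 2*W*(-5 + W) (a(W) = (2*W)*(-5 + W) = 2*W*(-5 + W))
H(w, K) = K + 2*w*(-5 + w)
j(A, V) = A + A²
j(H(4, -2), √(5 - 3))*61 + 107 = ((-2 + 2*4*(-5 + 4))*(1 + (-2 + 2*4*(-5 + 4))))*61 + 107 = ((-2 + 2*4*(-1))*(1 + (-2 + 2*4*(-1))))*61 + 107 = ((-2 - 8)*(1 + (-2 - 8)))*61 + 107 = -10*(1 - 10)*61 + 107 = -10*(-9)*61 + 107 = 90*61 + 107 = 5490 + 107 = 5597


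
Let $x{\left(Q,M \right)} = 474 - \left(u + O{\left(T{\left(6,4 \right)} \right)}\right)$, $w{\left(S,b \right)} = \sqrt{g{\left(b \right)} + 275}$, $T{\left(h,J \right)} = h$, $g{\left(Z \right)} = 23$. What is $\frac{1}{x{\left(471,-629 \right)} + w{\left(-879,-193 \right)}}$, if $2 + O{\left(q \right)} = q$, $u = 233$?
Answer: $\frac{237}{55871} - \frac{\sqrt{298}}{55871} \approx 0.0039329$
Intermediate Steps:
$w{\left(S,b \right)} = \sqrt{298}$ ($w{\left(S,b \right)} = \sqrt{23 + 275} = \sqrt{298}$)
$O{\left(q \right)} = -2 + q$
$x{\left(Q,M \right)} = 237$ ($x{\left(Q,M \right)} = 474 - \left(233 + \left(-2 + 6\right)\right) = 474 - \left(233 + 4\right) = 474 - 237 = 237$)
$\frac{1}{x{\left(471,-629 \right)} + w{\left(-879,-193 \right)}} = \frac{1}{237 + \sqrt{298}}$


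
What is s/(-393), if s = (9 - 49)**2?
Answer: -1600/393 ≈ -4.0712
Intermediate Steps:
s = 1600 (s = (-40)**2 = 1600)
s/(-393) = 1600/(-393) = 1600*(-1/393) = -1600/393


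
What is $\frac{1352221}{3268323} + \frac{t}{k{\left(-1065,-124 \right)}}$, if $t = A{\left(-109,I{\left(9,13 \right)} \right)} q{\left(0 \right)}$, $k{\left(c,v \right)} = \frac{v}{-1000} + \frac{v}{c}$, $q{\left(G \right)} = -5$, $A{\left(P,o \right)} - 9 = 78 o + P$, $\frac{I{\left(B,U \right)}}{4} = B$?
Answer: $- \frac{2356459912129537}{41844339369} \approx -56315.0$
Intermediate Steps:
$I{\left(B,U \right)} = 4 B$
$A{\left(P,o \right)} = 9 + P + 78 o$ ($A{\left(P,o \right)} = 9 + \left(78 o + P\right) = 9 + \left(P + 78 o\right) = 9 + P + 78 o$)
$k{\left(c,v \right)} = - \frac{v}{1000} + \frac{v}{c}$ ($k{\left(c,v \right)} = v \left(- \frac{1}{1000}\right) + \frac{v}{c} = - \frac{v}{1000} + \frac{v}{c}$)
$t = -13540$ ($t = \left(9 - 109 + 78 \cdot 4 \cdot 9\right) \left(-5\right) = \left(9 - 109 + 78 \cdot 36\right) \left(-5\right) = \left(9 - 109 + 2808\right) \left(-5\right) = 2708 \left(-5\right) = -13540$)
$\frac{1352221}{3268323} + \frac{t}{k{\left(-1065,-124 \right)}} = \frac{1352221}{3268323} - \frac{13540}{\left(- \frac{1}{1000}\right) \left(-124\right) - \frac{124}{-1065}} = 1352221 \cdot \frac{1}{3268323} - \frac{13540}{\frac{31}{250} - - \frac{124}{1065}} = \frac{1352221}{3268323} - \frac{13540}{\frac{31}{250} + \frac{124}{1065}} = \frac{1352221}{3268323} - \frac{13540}{\frac{12803}{53250}} = \frac{1352221}{3268323} - \frac{721005000}{12803} = - \frac{2356459912129537}{41844339369}$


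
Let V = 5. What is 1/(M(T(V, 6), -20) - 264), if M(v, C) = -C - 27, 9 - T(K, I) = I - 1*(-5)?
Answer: -1/271 ≈ -0.0036900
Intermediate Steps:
T(K, I) = 4 - I (T(K, I) = 9 - (I - 1*(-5)) = 9 - (I + 5) = 9 - (5 + I) = 9 + (-5 - I) = 4 - I)
M(v, C) = -27 - C
1/(M(T(V, 6), -20) - 264) = 1/((-27 - 1*(-20)) - 264) = 1/((-27 + 20) - 264) = 1/(-7 - 264) = 1/(-271) = -1/271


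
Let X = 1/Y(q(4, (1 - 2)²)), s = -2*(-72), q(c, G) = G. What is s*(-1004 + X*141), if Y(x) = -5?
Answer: -743184/5 ≈ -1.4864e+5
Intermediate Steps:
s = 144
X = -⅕ (X = 1/(-5) = -⅕ ≈ -0.20000)
s*(-1004 + X*141) = 144*(-1004 - ⅕*141) = 144*(-1004 - 141/5) = 144*(-5161/5) = -743184/5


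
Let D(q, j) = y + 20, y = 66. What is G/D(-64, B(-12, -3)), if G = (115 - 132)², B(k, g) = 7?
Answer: 289/86 ≈ 3.3605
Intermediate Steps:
D(q, j) = 86 (D(q, j) = 66 + 20 = 86)
G = 289 (G = (-17)² = 289)
G/D(-64, B(-12, -3)) = 289/86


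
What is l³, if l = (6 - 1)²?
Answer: 15625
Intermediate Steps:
l = 25 (l = 5² = 25)
l³ = 25³ = 15625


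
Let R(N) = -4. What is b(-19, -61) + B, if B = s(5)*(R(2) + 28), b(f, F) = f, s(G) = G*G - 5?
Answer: 461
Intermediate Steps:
s(G) = -5 + G² (s(G) = G² - 5 = -5 + G²)
B = 480 (B = (-5 + 5²)*(-4 + 28) = (-5 + 25)*24 = 20*24 = 480)
b(-19, -61) + B = -19 + 480 = 461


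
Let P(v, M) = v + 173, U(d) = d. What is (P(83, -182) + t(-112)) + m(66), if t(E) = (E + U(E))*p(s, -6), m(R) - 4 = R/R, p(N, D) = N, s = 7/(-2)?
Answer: 1045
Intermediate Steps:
s = -7/2 (s = 7*(-1/2) = -7/2 ≈ -3.5000)
P(v, M) = 173 + v
m(R) = 5 (m(R) = 4 + R/R = 4 + 1 = 5)
t(E) = -7*E (t(E) = (E + E)*(-7/2) = (2*E)*(-7/2) = -7*E)
(P(83, -182) + t(-112)) + m(66) = ((173 + 83) - 7*(-112)) + 5 = (256 + 784) + 5 = 1040 + 5 = 1045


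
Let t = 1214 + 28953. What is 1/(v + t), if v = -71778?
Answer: -1/41611 ≈ -2.4032e-5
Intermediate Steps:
t = 30167
1/(v + t) = 1/(-71778 + 30167) = 1/(-41611) = -1/41611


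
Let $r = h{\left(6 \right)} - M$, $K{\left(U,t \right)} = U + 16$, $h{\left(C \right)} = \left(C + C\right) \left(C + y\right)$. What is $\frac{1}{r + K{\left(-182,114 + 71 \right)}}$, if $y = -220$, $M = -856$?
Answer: $- \frac{1}{1878} \approx -0.00053248$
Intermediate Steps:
$h{\left(C \right)} = 2 C \left(-220 + C\right)$ ($h{\left(C \right)} = \left(C + C\right) \left(C - 220\right) = 2 C \left(-220 + C\right)$)
$K{\left(U,t \right)} = 16 + U$
$r = -1712$ ($r = 2 \cdot 6 \left(-220 + 6\right) - -856 = 2 \cdot 6 \left(-214\right) + 856 = -2568 + 856 = -1712$)
$\frac{1}{r + K{\left(-182,114 + 71 \right)}} = \frac{1}{-1712 + \left(16 - 182\right)} = \frac{1}{-1712 - 166} = \frac{1}{-1878} = - \frac{1}{1878}$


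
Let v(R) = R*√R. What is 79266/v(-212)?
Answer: 39633*I*√53/11236 ≈ 25.679*I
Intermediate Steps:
v(R) = R^(3/2)
79266/v(-212) = 79266/((-212)^(3/2)) = 79266/((-424*I*√53)) = 79266*(I*√53/22472) = 39633*I*√53/11236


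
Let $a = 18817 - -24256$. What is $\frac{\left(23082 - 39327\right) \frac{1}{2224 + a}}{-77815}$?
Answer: $\frac{361}{78328579} \approx 4.6088 \cdot 10^{-6}$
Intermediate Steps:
$a = 43073$ ($a = 18817 + 24256 = 43073$)
$\frac{\left(23082 - 39327\right) \frac{1}{2224 + a}}{-77815} = \frac{\left(23082 - 39327\right) \frac{1}{2224 + 43073}}{-77815} = - \frac{16245}{45297} \left(- \frac{1}{77815}\right) = \left(-16245\right) \frac{1}{45297} \left(- \frac{1}{77815}\right) = \left(- \frac{1805}{5033}\right) \left(- \frac{1}{77815}\right) = \frac{361}{78328579}$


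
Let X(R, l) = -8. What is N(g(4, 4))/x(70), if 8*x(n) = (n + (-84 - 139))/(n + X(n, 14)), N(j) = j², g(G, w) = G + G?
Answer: -31744/153 ≈ -207.48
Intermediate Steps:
g(G, w) = 2*G
x(n) = (-223 + n)/(8*(-8 + n)) (x(n) = ((n + (-84 - 139))/(n - 8))/8 = ((n - 223)/(-8 + n))/8 = ((-223 + n)/(-8 + n))/8 = (-223 + n)/(8*(-8 + n)))
N(g(4, 4))/x(70) = (2*4)²/(((-223 + 70)/(8*(-8 + 70)))) = 8²/(((⅛)*(-153)/62)) = 64/(((⅛)*(1/62)*(-153))) = 64/(-153/496) = 64*(-496/153) = -31744/153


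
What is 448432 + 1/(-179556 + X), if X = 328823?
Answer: 66936099345/149267 ≈ 4.4843e+5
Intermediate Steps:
448432 + 1/(-179556 + X) = 448432 + 1/(-179556 + 328823) = 448432 + 1/149267 = 66936099345/149267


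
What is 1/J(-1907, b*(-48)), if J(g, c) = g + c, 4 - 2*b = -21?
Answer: -1/2507 ≈ -0.00039888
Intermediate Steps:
b = 25/2 (b = 2 - ½*(-21) = 2 + 21/2 = 25/2 ≈ 12.500)
J(g, c) = c + g
1/J(-1907, b*(-48)) = 1/((25/2)*(-48) - 1907) = 1/(-600 - 1907) = 1/(-2507) = -1/2507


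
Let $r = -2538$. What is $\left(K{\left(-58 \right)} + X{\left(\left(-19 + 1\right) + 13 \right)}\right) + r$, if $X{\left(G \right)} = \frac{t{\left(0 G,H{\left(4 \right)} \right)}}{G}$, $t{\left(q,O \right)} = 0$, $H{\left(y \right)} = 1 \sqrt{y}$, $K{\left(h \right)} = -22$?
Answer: $-2560$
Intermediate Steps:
$H{\left(y \right)} = \sqrt{y}$
$X{\left(G \right)} = 0$ ($X{\left(G \right)} = \frac{0}{G} = 0$)
$\left(K{\left(-58 \right)} + X{\left(\left(-19 + 1\right) + 13 \right)}\right) + r = \left(-22 + 0\right) - 2538 = -22 - 2538 = -2560$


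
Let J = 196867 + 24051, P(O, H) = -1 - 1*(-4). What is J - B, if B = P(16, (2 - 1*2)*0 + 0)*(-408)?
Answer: 222142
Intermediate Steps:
P(O, H) = 3 (P(O, H) = -1 + 4 = 3)
J = 220918
B = -1224 (B = 3*(-408) = -1224)
J - B = 220918 - 1*(-1224) = 220918 + 1224 = 222142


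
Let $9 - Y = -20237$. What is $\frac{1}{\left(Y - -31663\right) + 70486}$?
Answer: $\frac{1}{122395} \approx 8.1703 \cdot 10^{-6}$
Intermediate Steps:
$Y = 20246$ ($Y = 9 - -20237 = 9 + 20237 = 20246$)
$\frac{1}{\left(Y - -31663\right) + 70486} = \frac{1}{\left(20246 - -31663\right) + 70486} = \frac{1}{\left(20246 + 31663\right) + 70486} = \frac{1}{51909 + 70486} = \frac{1}{122395}$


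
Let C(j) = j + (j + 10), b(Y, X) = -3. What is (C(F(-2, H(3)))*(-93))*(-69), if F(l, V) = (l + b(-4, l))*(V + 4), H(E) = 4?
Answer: -449190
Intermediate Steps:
F(l, V) = (-3 + l)*(4 + V) (F(l, V) = (l - 3)*(V + 4) = (-3 + l)*(4 + V))
C(j) = 10 + 2*j (C(j) = j + (10 + j) = 10 + 2*j)
(C(F(-2, H(3)))*(-93))*(-69) = ((10 + 2*(-12 - 3*4 + 4*(-2) + 4*(-2)))*(-93))*(-69) = ((10 + 2*(-12 - 12 - 8 - 8))*(-93))*(-69) = ((10 + 2*(-40))*(-93))*(-69) = ((10 - 80)*(-93))*(-69) = -70*(-93)*(-69) = 6510*(-69) = -449190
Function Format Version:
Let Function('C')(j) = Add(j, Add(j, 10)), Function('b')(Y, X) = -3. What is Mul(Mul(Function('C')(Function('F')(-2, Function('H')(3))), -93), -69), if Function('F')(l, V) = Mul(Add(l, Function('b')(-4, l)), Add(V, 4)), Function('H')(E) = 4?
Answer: -449190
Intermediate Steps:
Function('F')(l, V) = Mul(Add(-3, l), Add(4, V)) (Function('F')(l, V) = Mul(Add(l, -3), Add(V, 4)) = Mul(Add(-3, l), Add(4, V)))
Function('C')(j) = Add(10, Mul(2, j)) (Function('C')(j) = Add(j, Add(10, j)) = Add(10, Mul(2, j)))
Mul(Mul(Function('C')(Function('F')(-2, Function('H')(3))), -93), -69) = Mul(Mul(Add(10, Mul(2, Add(-12, Mul(-3, 4), Mul(4, -2), Mul(4, -2)))), -93), -69) = Mul(Mul(Add(10, Mul(2, Add(-12, -12, -8, -8))), -93), -69) = Mul(Mul(Add(10, Mul(2, -40)), -93), -69) = Mul(Mul(Add(10, -80), -93), -69) = Mul(Mul(-70, -93), -69) = Mul(6510, -69) = -449190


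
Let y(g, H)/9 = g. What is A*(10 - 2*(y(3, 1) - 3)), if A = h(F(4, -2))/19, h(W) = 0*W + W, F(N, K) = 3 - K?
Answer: -10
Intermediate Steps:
h(W) = W (h(W) = 0 + W = W)
y(g, H) = 9*g
A = 5/19 (A = (3 - 1*(-2))/19 = (3 + 2)*(1/19) = 5*(1/19) = 5/19 ≈ 0.26316)
A*(10 - 2*(y(3, 1) - 3)) = 5*(10 - 2*(9*3 - 3))/19 = 5*(10 - 2*(27 - 3))/19 = 5*(10 - 2*24)/19 = 5*(10 - 48)/19 = (5/19)*(-38) = -10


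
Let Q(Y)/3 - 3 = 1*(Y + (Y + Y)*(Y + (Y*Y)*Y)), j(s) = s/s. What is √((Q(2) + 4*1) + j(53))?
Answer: 2*√35 ≈ 11.832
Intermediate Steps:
j(s) = 1
Q(Y) = 9 + 3*Y + 6*Y*(Y + Y³) (Q(Y) = 9 + 3*(1*(Y + (Y + Y)*(Y + (Y*Y)*Y))) = 9 + 3*(1*(Y + (2*Y)*(Y + Y²*Y))) = 9 + 3*(1*(Y + (2*Y)*(Y + Y³))) = 9 + 3*(1*(Y + 2*Y*(Y + Y³))) = 9 + 3*(Y + 2*Y*(Y + Y³)) = 9 + (3*Y + 6*Y*(Y + Y³)) = 9 + 3*Y + 6*Y*(Y + Y³))
√((Q(2) + 4*1) + j(53)) = √(((9 + 3*2 + 6*2² + 6*2⁴) + 4*1) + 1) = √(((9 + 6 + 6*4 + 6*16) + 4) + 1) = √(((9 + 6 + 24 + 96) + 4) + 1) = √((135 + 4) + 1) = √(139 + 1) = √140 = 2*√35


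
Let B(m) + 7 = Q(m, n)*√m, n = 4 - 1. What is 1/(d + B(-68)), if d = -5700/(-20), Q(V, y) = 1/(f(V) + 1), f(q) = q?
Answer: 623971/173463972 + 67*I*√17/173463972 ≈ 0.0035971 + 1.5925e-6*I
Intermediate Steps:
n = 3
Q(V, y) = 1/(1 + V) (Q(V, y) = 1/(V + 1) = 1/(1 + V))
B(m) = -7 + √m/(1 + m)
d = 285 (d = -5700*(-1/20) = 285)
1/(d + B(-68)) = 1/(285 + (-7 + √(-68) - 7*(-68))/(1 - 68)) = 1/(285 + (-7 + 2*I*√17 + 476)/(-67)) = 1/(285 - (469 + 2*I*√17)/67) = 1/(285 + (-7 - 2*I*√17/67)) = 1/(278 - 2*I*√17/67)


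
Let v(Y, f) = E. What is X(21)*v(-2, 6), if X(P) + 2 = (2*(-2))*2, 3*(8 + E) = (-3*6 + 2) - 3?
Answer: 430/3 ≈ 143.33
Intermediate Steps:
E = -43/3 (E = -8 + ((-3*6 + 2) - 3)/3 = -8 + ((-18 + 2) - 3)/3 = -8 + (-16 - 3)/3 = -8 + (⅓)*(-19) = -8 - 19/3 = -43/3 ≈ -14.333)
X(P) = -10 (X(P) = -2 + (2*(-2))*2 = -2 - 4*2 = -2 - 8 = -10)
v(Y, f) = -43/3
X(21)*v(-2, 6) = -10*(-43/3) = 430/3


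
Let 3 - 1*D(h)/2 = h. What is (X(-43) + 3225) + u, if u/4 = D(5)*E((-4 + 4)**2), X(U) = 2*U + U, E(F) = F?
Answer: 3096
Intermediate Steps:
D(h) = 6 - 2*h
X(U) = 3*U
u = 0 (u = 4*((6 - 2*5)*(-4 + 4)**2) = 4*((6 - 10)*0**2) = 4*(-4*0) = 4*0 = 0)
(X(-43) + 3225) + u = (3*(-43) + 3225) + 0 = (-129 + 3225) + 0 = 3096 + 0 = 3096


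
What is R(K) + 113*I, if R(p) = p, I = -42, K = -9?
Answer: -4755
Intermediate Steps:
R(K) + 113*I = -9 + 113*(-42) = -9 - 4746 = -4755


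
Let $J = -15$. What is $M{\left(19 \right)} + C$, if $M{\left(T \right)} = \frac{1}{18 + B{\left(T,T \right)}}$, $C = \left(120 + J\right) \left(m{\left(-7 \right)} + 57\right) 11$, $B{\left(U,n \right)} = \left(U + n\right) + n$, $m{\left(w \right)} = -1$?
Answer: $\frac{4851001}{75} \approx 64680.0$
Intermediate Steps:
$B{\left(U,n \right)} = U + 2 n$
$C = 64680$ ($C = \left(120 - 15\right) \left(-1 + 57\right) 11 = 105 \cdot 56 \cdot 11 = 5880 \cdot 11 = 64680$)
$M{\left(T \right)} = \frac{1}{18 + 3 T}$ ($M{\left(T \right)} = \frac{1}{18 + \left(T + 2 T\right)} = \frac{1}{18 + 3 T}$)
$M{\left(19 \right)} + C = \frac{1}{3 \left(6 + 19\right)} + 64680 = \frac{1}{3 \cdot 25} + 64680 = \frac{1}{3} \cdot \frac{1}{25} + 64680 = \frac{1}{75} + 64680 = \frac{4851001}{75}$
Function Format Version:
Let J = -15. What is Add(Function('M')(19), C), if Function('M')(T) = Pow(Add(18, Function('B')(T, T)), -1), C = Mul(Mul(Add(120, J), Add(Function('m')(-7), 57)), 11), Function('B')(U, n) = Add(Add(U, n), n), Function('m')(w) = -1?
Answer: Rational(4851001, 75) ≈ 64680.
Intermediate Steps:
Function('B')(U, n) = Add(U, Mul(2, n))
C = 64680 (C = Mul(Mul(Add(120, -15), Add(-1, 57)), 11) = Mul(Mul(105, 56), 11) = Mul(5880, 11) = 64680)
Function('M')(T) = Pow(Add(18, Mul(3, T)), -1) (Function('M')(T) = Pow(Add(18, Add(T, Mul(2, T))), -1) = Pow(Add(18, Mul(3, T)), -1))
Add(Function('M')(19), C) = Add(Mul(Rational(1, 3), Pow(Add(6, 19), -1)), 64680) = Add(Mul(Rational(1, 3), Pow(25, -1)), 64680) = Add(Mul(Rational(1, 3), Rational(1, 25)), 64680) = Add(Rational(1, 75), 64680) = Rational(4851001, 75)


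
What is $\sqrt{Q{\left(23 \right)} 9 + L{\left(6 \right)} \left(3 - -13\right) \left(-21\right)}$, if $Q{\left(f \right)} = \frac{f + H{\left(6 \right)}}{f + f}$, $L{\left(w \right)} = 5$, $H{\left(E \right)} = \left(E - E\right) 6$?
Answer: $\frac{i \sqrt{6702}}{2} \approx 40.933 i$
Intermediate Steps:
$H{\left(E \right)} = 0$ ($H{\left(E \right)} = 0 \cdot 6 = 0$)
$Q{\left(f \right)} = \frac{1}{2}$ ($Q{\left(f \right)} = \frac{f + 0}{f + f} = \frac{f}{2 f} = f \frac{1}{2 f} = \frac{1}{2}$)
$\sqrt{Q{\left(23 \right)} 9 + L{\left(6 \right)} \left(3 - -13\right) \left(-21\right)} = \sqrt{\frac{1}{2} \cdot 9 + 5 \left(3 - -13\right) \left(-21\right)} = \sqrt{\frac{9}{2} + 5 \left(3 + 13\right) \left(-21\right)} = \sqrt{\frac{9}{2} + 5 \cdot 16 \left(-21\right)} = \sqrt{\frac{9}{2} + 80 \left(-21\right)} = \sqrt{\frac{9}{2} - 1680} = \sqrt{- \frac{3351}{2}} = \frac{i \sqrt{6702}}{2}$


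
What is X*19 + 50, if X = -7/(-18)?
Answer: 1033/18 ≈ 57.389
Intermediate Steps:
X = 7/18 (X = -7*(-1/18) = 7/18 ≈ 0.38889)
X*19 + 50 = (7/18)*19 + 50 = 133/18 + 50 = 1033/18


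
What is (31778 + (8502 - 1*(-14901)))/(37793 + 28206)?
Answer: 55181/65999 ≈ 0.83609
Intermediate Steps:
(31778 + (8502 - 1*(-14901)))/(37793 + 28206) = (31778 + (8502 + 14901))/65999 = (31778 + 23403)*(1/65999) = 55181*(1/65999) = 55181/65999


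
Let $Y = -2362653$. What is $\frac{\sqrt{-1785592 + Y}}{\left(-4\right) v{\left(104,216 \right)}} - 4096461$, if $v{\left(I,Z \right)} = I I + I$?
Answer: $-4096461 - \frac{i \sqrt{4148245}}{43680} \approx -4.0965 \cdot 10^{6} - 0.046628 i$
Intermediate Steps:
$v{\left(I,Z \right)} = I + I^{2}$ ($v{\left(I,Z \right)} = I^{2} + I = I + I^{2}$)
$\frac{\sqrt{-1785592 + Y}}{\left(-4\right) v{\left(104,216 \right)}} - 4096461 = \frac{\sqrt{-1785592 - 2362653}}{\left(-4\right) 104 \left(1 + 104\right)} - 4096461 = \frac{\sqrt{-4148245}}{\left(-4\right) 104 \cdot 105} - 4096461 = \frac{i \sqrt{4148245}}{\left(-4\right) 10920} - 4096461 = \frac{i \sqrt{4148245}}{-43680} - 4096461 = i \sqrt{4148245} \left(- \frac{1}{43680}\right) - 4096461 = - \frac{i \sqrt{4148245}}{43680} - 4096461 = -4096461 - \frac{i \sqrt{4148245}}{43680}$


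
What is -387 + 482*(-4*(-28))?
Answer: 53597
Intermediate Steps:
-387 + 482*(-4*(-28)) = -387 + 482*112 = -387 + 53984 = 53597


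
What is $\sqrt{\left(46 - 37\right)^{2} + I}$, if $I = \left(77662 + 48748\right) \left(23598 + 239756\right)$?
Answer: $\sqrt{33290579221} \approx 1.8246 \cdot 10^{5}$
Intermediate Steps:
$I = 33290579140$ ($I = 126410 \cdot 263354 = 33290579140$)
$\sqrt{\left(46 - 37\right)^{2} + I} = \sqrt{\left(46 - 37\right)^{2} + 33290579140} = \sqrt{9^{2} + 33290579140} = \sqrt{81 + 33290579140} = \sqrt{33290579221}$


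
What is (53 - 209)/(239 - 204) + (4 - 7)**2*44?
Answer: 13704/35 ≈ 391.54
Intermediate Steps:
(53 - 209)/(239 - 204) + (4 - 7)**2*44 = -156/35 + (-3)**2*44 = -156*1/35 + 9*44 = -156/35 + 396 = 13704/35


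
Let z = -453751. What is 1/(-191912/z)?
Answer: 453751/191912 ≈ 2.3644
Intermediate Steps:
1/(-191912/z) = 1/(-191912/(-453751)) = 1/(-191912*(-1/453751)) = 1/(191912/453751) = 453751/191912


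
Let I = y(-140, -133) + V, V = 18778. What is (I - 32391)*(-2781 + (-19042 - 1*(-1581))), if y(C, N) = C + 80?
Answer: 276768866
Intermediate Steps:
y(C, N) = 80 + C
I = 18718 (I = (80 - 140) + 18778 = -60 + 18778 = 18718)
(I - 32391)*(-2781 + (-19042 - 1*(-1581))) = (18718 - 32391)*(-2781 + (-19042 - 1*(-1581))) = -13673*(-2781 + (-19042 + 1581)) = -13673*(-2781 - 17461) = -13673*(-20242) = 276768866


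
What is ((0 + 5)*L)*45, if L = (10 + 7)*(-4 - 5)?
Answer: -34425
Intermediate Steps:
L = -153 (L = 17*(-9) = -153)
((0 + 5)*L)*45 = ((0 + 5)*(-153))*45 = (5*(-153))*45 = -765*45 = -34425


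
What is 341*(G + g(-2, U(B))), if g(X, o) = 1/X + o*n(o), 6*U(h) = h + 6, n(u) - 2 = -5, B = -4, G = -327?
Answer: -224037/2 ≈ -1.1202e+5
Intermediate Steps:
n(u) = -3 (n(u) = 2 - 5 = -3)
U(h) = 1 + h/6 (U(h) = (h + 6)/6 = (6 + h)/6 = 1 + h/6)
g(X, o) = 1/X - 3*o (g(X, o) = 1/X + o*(-3) = 1/X - 3*o)
341*(G + g(-2, U(B))) = 341*(-327 + (1/(-2) - 3*(1 + (1/6)*(-4)))) = 341*(-327 + (-1/2 - 3*(1 - 2/3))) = 341*(-327 + (-1/2 - 3*1/3)) = 341*(-327 + (-1/2 - 1)) = 341*(-327 - 3/2) = 341*(-657/2) = -224037/2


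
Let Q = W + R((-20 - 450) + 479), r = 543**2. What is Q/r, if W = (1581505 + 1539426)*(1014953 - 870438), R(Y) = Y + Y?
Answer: 451021343483/294849 ≈ 1.5297e+6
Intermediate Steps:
R(Y) = 2*Y
r = 294849
W = 451021343465 (W = 3120931*144515 = 451021343465)
Q = 451021343483 (Q = 451021343465 + 2*((-20 - 450) + 479) = 451021343465 + 2*(-470 + 479) = 451021343465 + 2*9 = 451021343465 + 18 = 451021343483)
Q/r = 451021343483/294849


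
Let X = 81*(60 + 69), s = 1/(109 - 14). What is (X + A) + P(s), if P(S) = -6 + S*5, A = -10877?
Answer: -8245/19 ≈ -433.95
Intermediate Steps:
s = 1/95 ≈ 0.010526
X = 10449 (X = 81*129 = 10449)
P(S) = -6 + 5*S
(X + A) + P(s) = (10449 - 10877) + (-6 + 5*(1/95)) = -428 + (-6 + 1/19) = -428 - 113/19 = -8245/19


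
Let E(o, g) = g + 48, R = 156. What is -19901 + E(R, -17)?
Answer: -19870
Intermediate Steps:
E(o, g) = 48 + g
-19901 + E(R, -17) = -19901 + (48 - 17) = -19901 + 31 = -19870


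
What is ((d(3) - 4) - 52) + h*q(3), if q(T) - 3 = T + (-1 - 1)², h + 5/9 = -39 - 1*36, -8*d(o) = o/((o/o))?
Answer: -58459/72 ≈ -811.93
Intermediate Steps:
d(o) = -o/8 (d(o) = -o/(8*(o/o)) = -o/(8*1) = -o/8)
h = -680/9 (h = -5/9 + (-39 - 1*36) = -5/9 + (-39 - 36) = -5/9 - 75 = -680/9 ≈ -75.556)
q(T) = 7 + T (q(T) = 3 + (T + (-1 - 1)²) = 3 + (T + (-2)²) = 3 + (T + 4) = 3 + (4 + T) = 7 + T)
((d(3) - 4) - 52) + h*q(3) = ((-⅛*3 - 4) - 52) - 680*(7 + 3)/9 = ((-3/8 - 4) - 52) - 680/9*10 = (-35/8 - 52) - 6800/9 = -451/8 - 6800/9 = -58459/72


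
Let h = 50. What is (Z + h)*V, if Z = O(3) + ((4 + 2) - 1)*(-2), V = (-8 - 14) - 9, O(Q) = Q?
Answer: -1333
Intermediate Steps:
V = -31 (V = -22 - 9 = -31)
Z = -7 (Z = 3 + ((4 + 2) - 1)*(-2) = 3 + (6 - 1)*(-2) = 3 + 5*(-2) = 3 - 10 = -7)
(Z + h)*V = (-7 + 50)*(-31) = 43*(-31) = -1333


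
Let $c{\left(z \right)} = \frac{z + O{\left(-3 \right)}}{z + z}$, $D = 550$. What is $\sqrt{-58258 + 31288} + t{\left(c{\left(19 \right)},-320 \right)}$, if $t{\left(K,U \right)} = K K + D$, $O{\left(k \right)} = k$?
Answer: $\frac{198614}{361} + i \sqrt{26970} \approx 550.18 + 164.23 i$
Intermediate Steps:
$c{\left(z \right)} = \frac{-3 + z}{2 z}$ ($c{\left(z \right)} = \frac{z - 3}{z + z} = \frac{-3 + z}{2 z}$)
$t{\left(K,U \right)} = 550 + K^{2}$ ($t{\left(K,U \right)} = K K + 550 = K^{2} + 550 = 550 + K^{2}$)
$\sqrt{-58258 + 31288} + t{\left(c{\left(19 \right)},-320 \right)} = \sqrt{-58258 + 31288} + \left(550 + \left(\frac{-3 + 19}{2 \cdot 19}\right)^{2}\right) = \sqrt{-26970} + \left(550 + \left(\frac{1}{2} \cdot \frac{1}{19} \cdot 16\right)^{2}\right) = i \sqrt{26970} + \left(550 + \left(\frac{8}{19}\right)^{2}\right) = i \sqrt{26970} + \left(550 + \frac{64}{361}\right) = i \sqrt{26970} + \frac{198614}{361} = \frac{198614}{361} + i \sqrt{26970}$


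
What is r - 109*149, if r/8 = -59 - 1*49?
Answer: -17105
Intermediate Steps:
r = -864 (r = 8*(-59 - 1*49) = 8*(-59 - 49) = 8*(-108) = -864)
r - 109*149 = -864 - 109*149 = -864 - 16241 = -17105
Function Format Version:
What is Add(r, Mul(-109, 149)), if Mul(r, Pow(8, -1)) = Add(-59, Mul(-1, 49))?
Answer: -17105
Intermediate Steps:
r = -864 (r = Mul(8, Add(-59, Mul(-1, 49))) = Mul(8, Add(-59, -49)) = Mul(8, -108) = -864)
Add(r, Mul(-109, 149)) = Add(-864, Mul(-109, 149)) = Add(-864, -16241) = -17105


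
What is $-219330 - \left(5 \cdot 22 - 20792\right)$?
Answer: $-198648$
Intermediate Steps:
$-219330 - \left(5 \cdot 22 - 20792\right) = -219330 - \left(110 - 20792\right) = -219330 - -20682 = -219330 + 20682 = -198648$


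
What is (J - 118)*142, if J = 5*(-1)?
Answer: -17466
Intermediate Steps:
J = -5
(J - 118)*142 = (-5 - 118)*142 = -123*142 = -17466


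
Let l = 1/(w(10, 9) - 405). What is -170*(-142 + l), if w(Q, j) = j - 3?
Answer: 9632030/399 ≈ 24140.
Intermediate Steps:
w(Q, j) = -3 + j
l = -1/399 (l = 1/((-3 + 9) - 405) = 1/(6 - 405) = 1/(-399) = -1/399 ≈ -0.0025063)
-170*(-142 + l) = -170*(-142 - 1/399) = -170*(-56659/399) = 9632030/399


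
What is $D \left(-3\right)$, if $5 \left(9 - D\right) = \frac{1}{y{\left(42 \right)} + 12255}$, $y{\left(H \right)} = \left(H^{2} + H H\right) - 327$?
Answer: $- \frac{695519}{25760} \approx -27.0$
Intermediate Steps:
$y{\left(H \right)} = -327 + 2 H^{2}$ ($y{\left(H \right)} = \left(H^{2} + H^{2}\right) - 327 = 2 H^{2} - 327 = -327 + 2 H^{2}$)
$D = \frac{695519}{77280}$ ($D = 9 - \frac{1}{5 \left(\left(-327 + 2 \cdot 42^{2}\right) + 12255\right)} = 9 - \frac{1}{5 \left(\left(-327 + 2 \cdot 1764\right) + 12255\right)} = 9 - \frac{1}{5 \left(\left(-327 + 3528\right) + 12255\right)} = 9 - \frac{1}{5 \left(3201 + 12255\right)} = 9 - \frac{1}{5 \cdot 15456} = 9 - \frac{1}{77280} = \frac{695519}{77280} \approx 9.0$)
$D \left(-3\right) = \frac{695519}{77280} \left(-3\right) = - \frac{695519}{25760}$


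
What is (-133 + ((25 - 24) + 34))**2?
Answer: 9604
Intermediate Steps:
(-133 + ((25 - 24) + 34))**2 = (-133 + (1 + 34))**2 = (-133 + 35)**2 = (-98)**2 = 9604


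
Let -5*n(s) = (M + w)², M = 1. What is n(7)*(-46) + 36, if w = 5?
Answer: 1836/5 ≈ 367.20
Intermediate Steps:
n(s) = -36/5 (n(s) = -(1 + 5)²/5 = -⅕*6² = -⅕*36 = -36/5)
n(7)*(-46) + 36 = -36/5*(-46) + 36 = 1656/5 + 36 = 1836/5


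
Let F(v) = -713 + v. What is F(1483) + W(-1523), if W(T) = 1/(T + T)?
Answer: 2345419/3046 ≈ 770.00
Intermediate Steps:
W(T) = 1/(2*T)
F(1483) + W(-1523) = (-713 + 1483) + (½)/(-1523) = 770 + (½)*(-1/1523) = 770 - 1/3046 = 2345419/3046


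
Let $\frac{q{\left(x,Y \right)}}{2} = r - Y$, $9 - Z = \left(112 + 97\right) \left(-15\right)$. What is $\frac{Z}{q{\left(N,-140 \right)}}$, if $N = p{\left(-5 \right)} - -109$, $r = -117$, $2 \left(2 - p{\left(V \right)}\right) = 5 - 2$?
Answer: $\frac{1572}{23} \approx 68.348$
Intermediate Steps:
$p{\left(V \right)} = \frac{1}{2}$ ($p{\left(V \right)} = 2 - \frac{5 - 2}{2} = 2 - \frac{3}{2} = \frac{1}{2}$)
$Z = 3144$ ($Z = 9 - \left(112 + 97\right) \left(-15\right) = 9 - 209 \left(-15\right) = 9 - -3135 = 9 + 3135 = 3144$)
$N = \frac{219}{2}$ ($N = \frac{1}{2} - -109 = \frac{1}{2} + 109 = \frac{219}{2} \approx 109.5$)
$q{\left(x,Y \right)} = -234 - 2 Y$ ($q{\left(x,Y \right)} = 2 \left(-117 - Y\right) = -234 - 2 Y$)
$\frac{Z}{q{\left(N,-140 \right)}} = \frac{3144}{-234 - -280} = \frac{3144}{-234 + 280} = \frac{3144}{46} = 3144 \cdot \frac{1}{46} = \frac{1572}{23}$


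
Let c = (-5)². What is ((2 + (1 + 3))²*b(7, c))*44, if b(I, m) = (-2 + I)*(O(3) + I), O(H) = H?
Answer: 79200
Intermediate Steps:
c = 25
b(I, m) = (-2 + I)*(3 + I)
((2 + (1 + 3))²*b(7, c))*44 = ((2 + (1 + 3))²*(-6 + 7 + 7²))*44 = ((2 + 4)²*(-6 + 7 + 49))*44 = (6²*50)*44 = (36*50)*44 = 1800*44 = 79200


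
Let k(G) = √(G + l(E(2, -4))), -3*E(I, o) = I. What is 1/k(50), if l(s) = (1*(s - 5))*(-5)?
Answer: √705/235 ≈ 0.11299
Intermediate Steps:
E(I, o) = -I/3
l(s) = 25 - 5*s (l(s) = (1*(-5 + s))*(-5) = (-5 + s)*(-5) = 25 - 5*s)
k(G) = √(85/3 + G) (k(G) = √(G + (25 - (-5)*2/3)) = √(G + (25 - 5*(-⅔))) = √(G + (25 + 10/3)) = √(G + 85/3) = √(85/3 + G))
1/k(50) = 1/(√(255 + 9*50)/3) = 1/(√(255 + 450)/3) = 1/(√705/3) = √705/235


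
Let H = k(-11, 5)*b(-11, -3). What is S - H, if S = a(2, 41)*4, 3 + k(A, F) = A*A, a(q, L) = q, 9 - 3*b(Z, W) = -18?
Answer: -1054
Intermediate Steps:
b(Z, W) = 9 (b(Z, W) = 3 - 1/3*(-18) = 3 + 6 = 9)
k(A, F) = -3 + A**2 (k(A, F) = -3 + A*A = -3 + A**2)
S = 8 (S = 2*4 = 8)
H = 1062 (H = (-3 + (-11)**2)*9 = (-3 + 121)*9 = 118*9 = 1062)
S - H = 8 - 1*1062 = 8 - 1062 = -1054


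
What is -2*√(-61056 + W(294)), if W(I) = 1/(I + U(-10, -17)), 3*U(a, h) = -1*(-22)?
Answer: -I*√12473984346/226 ≈ -494.19*I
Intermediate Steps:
U(a, h) = 22/3 (U(a, h) = (-1*(-22))/3 = (⅓)*22 = 22/3)
W(I) = 1/(22/3 + I) (W(I) = 1/(I + 22/3) = 1/(22/3 + I))
-2*√(-61056 + W(294)) = -2*√(-61056 + 3/(22 + 3*294)) = -2*√(-61056 + 3/(22 + 882)) = -2*√(-61056 + 3/904) = -I*√12473984346/226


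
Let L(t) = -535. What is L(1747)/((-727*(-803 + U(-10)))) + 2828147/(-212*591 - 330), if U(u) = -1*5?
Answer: -118669000423/5270883768 ≈ -22.514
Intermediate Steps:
U(u) = -5
L(1747)/((-727*(-803 + U(-10)))) + 2828147/(-212*591 - 330) = -535*(-1/(727*(-803 - 5))) + 2828147/(-212*591 - 330) = -535/((-727*(-808))) + 2828147/(-125292 - 330) = -535/587416 + 2828147/(-125622) = -535*1/587416 + 2828147*(-1/125622) = -535/587416 - 404021/17946 = -118669000423/5270883768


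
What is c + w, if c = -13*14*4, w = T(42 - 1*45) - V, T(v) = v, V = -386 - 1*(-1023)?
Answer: -1368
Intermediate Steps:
V = 637 (V = -386 + 1023 = 637)
w = -640 (w = (42 - 1*45) - 1*637 = (42 - 45) - 637 = -3 - 637 = -640)
c = -728 (c = -182*4 = -728)
c + w = -728 - 640 = -1368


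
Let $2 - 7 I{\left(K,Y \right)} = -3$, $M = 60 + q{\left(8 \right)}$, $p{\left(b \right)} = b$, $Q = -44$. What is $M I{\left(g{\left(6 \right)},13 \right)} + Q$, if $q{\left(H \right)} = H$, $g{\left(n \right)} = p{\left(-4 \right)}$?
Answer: $\frac{32}{7} \approx 4.5714$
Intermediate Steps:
$g{\left(n \right)} = -4$
$M = 68$ ($M = 60 + 8 = 68$)
$I{\left(K,Y \right)} = \frac{5}{7}$ ($I{\left(K,Y \right)} = \frac{2}{7} - - \frac{3}{7} = \frac{2}{7} + \frac{3}{7} = \frac{5}{7}$)
$M I{\left(g{\left(6 \right)},13 \right)} + Q = 68 \cdot \frac{5}{7} - 44 = \frac{340}{7} - 44 = \frac{32}{7}$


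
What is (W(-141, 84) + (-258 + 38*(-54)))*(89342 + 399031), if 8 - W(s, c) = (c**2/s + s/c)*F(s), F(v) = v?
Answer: -131201894823/28 ≈ -4.6858e+9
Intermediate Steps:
W(s, c) = 8 - s*(s/c + c**2/s) (W(s, c) = 8 - (c**2/s + s/c)*s = 8 - (s/c + c**2/s)*s = 8 - s*(s/c + c**2/s))
(W(-141, 84) + (-258 + 38*(-54)))*(89342 + 399031) = ((8 - 1*84**2 - 1*(-141)**2/84) + (-258 + 38*(-54)))*(89342 + 399031) = ((8 - 1*7056 - 1*1/84*19881) + (-258 - 2052))*488373 = ((8 - 7056 - 6627/28) - 2310)*488373 = (-203971/28 - 2310)*488373 = -268651/28*488373 = -131201894823/28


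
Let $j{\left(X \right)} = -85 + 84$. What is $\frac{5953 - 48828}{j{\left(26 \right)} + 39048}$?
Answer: $- \frac{42875}{39047} \approx -1.098$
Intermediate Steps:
$j{\left(X \right)} = -1$
$\frac{5953 - 48828}{j{\left(26 \right)} + 39048} = \frac{5953 - 48828}{-1 + 39048} = - \frac{42875}{39047}$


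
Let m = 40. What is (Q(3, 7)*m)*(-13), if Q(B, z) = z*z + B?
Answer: -27040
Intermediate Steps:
Q(B, z) = B + z² (Q(B, z) = z² + B = B + z²)
(Q(3, 7)*m)*(-13) = ((3 + 7²)*40)*(-13) = ((3 + 49)*40)*(-13) = (52*40)*(-13) = 2080*(-13) = -27040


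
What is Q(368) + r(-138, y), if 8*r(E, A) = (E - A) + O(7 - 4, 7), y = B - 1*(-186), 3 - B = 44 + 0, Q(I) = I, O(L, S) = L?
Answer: 333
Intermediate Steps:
B = -41 (B = 3 - (44 + 0) = 3 - 1*44 = 3 - 44 = -41)
y = 145 (y = -41 - 1*(-186) = -41 + 186 = 145)
r(E, A) = 3/8 - A/8 + E/8 (r(E, A) = ((E - A) + (7 - 4))/8 = ((E - A) + 3)/8 = (3 + E - A)/8 = 3/8 - A/8 + E/8)
Q(368) + r(-138, y) = 368 + (3/8 - 1/8*145 + (1/8)*(-138)) = 368 + (3/8 - 145/8 - 69/4) = 368 - 35 = 333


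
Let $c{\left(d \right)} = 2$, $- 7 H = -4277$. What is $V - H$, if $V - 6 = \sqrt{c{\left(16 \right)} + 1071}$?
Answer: $-605 + \sqrt{1073} \approx -572.24$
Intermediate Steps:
$H = 611$ ($H = \left(- \frac{1}{7}\right) \left(-4277\right) = 611$)
$V = 6 + \sqrt{1073}$ ($V = 6 + \sqrt{2 + 1071} = 6 + \sqrt{1073} \approx 38.757$)
$V - H = \left(6 + \sqrt{1073}\right) - 611 = -605 + \sqrt{1073}$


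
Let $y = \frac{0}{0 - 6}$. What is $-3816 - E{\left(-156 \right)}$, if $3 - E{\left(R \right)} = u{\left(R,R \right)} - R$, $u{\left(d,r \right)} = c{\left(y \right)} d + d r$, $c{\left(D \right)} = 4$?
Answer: $20049$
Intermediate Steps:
$y = 0$ ($y = \frac{0}{0 - 6} = \frac{0}{-6} = 0 \left(- \frac{1}{6}\right) = 0$)
$u{\left(d,r \right)} = 4 d + d r$
$E{\left(R \right)} = 3 + R - R \left(4 + R\right)$ ($E{\left(R \right)} = 3 - \left(R \left(4 + R\right) - R\right) = 3 - \left(- R + R \left(4 + R\right)\right) = 3 + R - R \left(4 + R\right)$)
$-3816 - E{\left(-156 \right)} = -3816 - \left(3 - 156 - - 156 \left(4 - 156\right)\right) = -3816 - \left(3 - 156 - \left(-156\right) \left(-152\right)\right) = -3816 - \left(3 - 156 - 23712\right) = -3816 - -23865 = -3816 + 23865 = 20049$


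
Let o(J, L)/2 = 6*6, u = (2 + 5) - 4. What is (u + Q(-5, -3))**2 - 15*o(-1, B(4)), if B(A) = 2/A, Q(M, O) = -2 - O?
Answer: -1064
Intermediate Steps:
u = 3 (u = 7 - 4 = 3)
o(J, L) = 72 (o(J, L) = 2*(6*6) = 2*36 = 72)
(u + Q(-5, -3))**2 - 15*o(-1, B(4)) = (3 + (-2 - 1*(-3)))**2 - 15*72 = (3 + (-2 + 3))**2 - 1080 = (3 + 1)**2 - 1080 = 4**2 - 1080 = 16 - 1080 = -1064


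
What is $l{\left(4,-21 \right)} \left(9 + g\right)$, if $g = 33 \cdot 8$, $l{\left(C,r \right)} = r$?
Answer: $-5733$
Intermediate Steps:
$g = 264$
$l{\left(4,-21 \right)} \left(9 + g\right) = - 21 \left(9 + 264\right) = \left(-21\right) 273 = -5733$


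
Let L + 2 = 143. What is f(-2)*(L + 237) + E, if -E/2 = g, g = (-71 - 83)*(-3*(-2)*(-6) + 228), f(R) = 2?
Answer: 59892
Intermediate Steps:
L = 141 (L = -2 + 143 = 141)
g = -29568 (g = -154*(6*(-6) + 228) = -154*(-36 + 228) = -154*192 = -29568)
E = 59136 (E = -2*(-29568) = 59136)
f(-2)*(L + 237) + E = 2*(141 + 237) + 59136 = 2*378 + 59136 = 756 + 59136 = 59892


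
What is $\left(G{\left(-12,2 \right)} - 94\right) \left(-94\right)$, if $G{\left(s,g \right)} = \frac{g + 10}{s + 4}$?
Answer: $8977$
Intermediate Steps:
$G{\left(s,g \right)} = \frac{10 + g}{4 + s}$
$\left(G{\left(-12,2 \right)} - 94\right) \left(-94\right) = \left(\frac{10 + 2}{4 - 12} - 94\right) \left(-94\right) = \left(\frac{1}{-8} \cdot 12 - 94\right) \left(-94\right) = \left(\left(- \frac{1}{8}\right) 12 - 94\right) \left(-94\right) = \left(- \frac{3}{2} - 94\right) \left(-94\right) = \left(- \frac{191}{2}\right) \left(-94\right) = 8977$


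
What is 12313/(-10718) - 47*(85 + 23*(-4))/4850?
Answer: -14047957/12995575 ≈ -1.0810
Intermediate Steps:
12313/(-10718) - 47*(85 + 23*(-4))/4850 = 12313*(-1/10718) - 47*(85 - 92)*(1/4850) = -12313/10718 - 47*(-7)*(1/4850) = -12313/10718 + 329*(1/4850) = -12313/10718 + 329/4850 = -14047957/12995575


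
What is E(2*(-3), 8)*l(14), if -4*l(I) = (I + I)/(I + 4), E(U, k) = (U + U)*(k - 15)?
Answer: -98/3 ≈ -32.667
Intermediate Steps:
E(U, k) = 2*U*(-15 + k) (E(U, k) = (2*U)*(-15 + k) = 2*U*(-15 + k))
l(I) = -I/(2*(4 + I)) (l(I) = -(I + I)/(4*(I + 4)) = -2*I/(4*(4 + I)) = -I/(2*(4 + I)))
E(2*(-3), 8)*l(14) = (2*(2*(-3))*(-15 + 8))*(-1*14/(8 + 2*14)) = (2*(-6)*(-7))*(-1*14/(8 + 28)) = 84*(-1*14/36) = 84*(-1*14*1/36) = 84*(-7/18) = -98/3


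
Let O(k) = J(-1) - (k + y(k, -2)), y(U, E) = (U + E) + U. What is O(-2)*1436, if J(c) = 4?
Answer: 17232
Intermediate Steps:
y(U, E) = E + 2*U (y(U, E) = (E + U) + U = E + 2*U)
O(k) = 6 - 3*k (O(k) = 4 - (k + (-2 + 2*k)) = 4 - (-2 + 3*k) = 4 + (2 - 3*k) = 6 - 3*k)
O(-2)*1436 = (6 - 3*(-2))*1436 = (6 + 6)*1436 = 12*1436 = 17232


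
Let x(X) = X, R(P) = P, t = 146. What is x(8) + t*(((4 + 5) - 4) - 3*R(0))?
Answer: 738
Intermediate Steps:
x(8) + t*(((4 + 5) - 4) - 3*R(0)) = 8 + 146*(((4 + 5) - 4) - 3*0) = 8 + 146*((9 - 4) + 0) = 8 + 146*(5 + 0) = 8 + 146*5 = 8 + 730 = 738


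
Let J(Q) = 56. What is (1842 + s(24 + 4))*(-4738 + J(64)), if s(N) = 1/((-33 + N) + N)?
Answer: -198362294/23 ≈ -8.6244e+6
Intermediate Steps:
s(N) = 1/(-33 + 2*N)
(1842 + s(24 + 4))*(-4738 + J(64)) = (1842 + 1/(-33 + 2*(24 + 4)))*(-4738 + 56) = (1842 + 1/(-33 + 2*28))*(-4682) = (1842 + 1/(-33 + 56))*(-4682) = (1842 + 1/23)*(-4682) = (42367/23)*(-4682) = -198362294/23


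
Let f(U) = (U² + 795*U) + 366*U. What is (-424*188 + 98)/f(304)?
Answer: -39807/222680 ≈ -0.17876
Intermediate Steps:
f(U) = U² + 1161*U
(-424*188 + 98)/f(304) = (-424*188 + 98)/((304*(1161 + 304))) = (-79712 + 98)/((304*1465)) = -79614/445360 = -79614*1/445360 = -39807/222680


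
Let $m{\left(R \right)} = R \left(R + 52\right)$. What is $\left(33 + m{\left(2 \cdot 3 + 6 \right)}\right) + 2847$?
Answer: $3648$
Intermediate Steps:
$m{\left(R \right)} = R \left(52 + R\right)$
$\left(33 + m{\left(2 \cdot 3 + 6 \right)}\right) + 2847 = \left(33 + \left(2 \cdot 3 + 6\right) \left(52 + \left(2 \cdot 3 + 6\right)\right)\right) + 2847 = \left(33 + \left(6 + 6\right) \left(52 + \left(6 + 6\right)\right)\right) + 2847 = \left(33 + 12 \left(52 + 12\right)\right) + 2847 = \left(33 + 12 \cdot 64\right) + 2847 = \left(33 + 768\right) + 2847 = 801 + 2847 = 3648$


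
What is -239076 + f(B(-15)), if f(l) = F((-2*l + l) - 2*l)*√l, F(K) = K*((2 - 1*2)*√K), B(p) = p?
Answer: -239076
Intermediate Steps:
F(K) = 0 (F(K) = K*((2 - 2)*√K) = K*(0*√K) = K*0 = 0)
f(l) = 0 (f(l) = 0*√l = 0)
-239076 + f(B(-15)) = -239076 + 0 = -239076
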